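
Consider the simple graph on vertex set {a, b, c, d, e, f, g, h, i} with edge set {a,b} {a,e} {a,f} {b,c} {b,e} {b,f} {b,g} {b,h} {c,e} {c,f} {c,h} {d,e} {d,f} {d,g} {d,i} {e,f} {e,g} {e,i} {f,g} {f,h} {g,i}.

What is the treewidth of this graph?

3

A width-3 tree decomposition is:
Bags: B1 = {b, e, f, g}  B2 = {a, b, e, f}  B3 = {b, c, e, f}  B4 = {d, e, f, g}  B5 = {b, c, f, h}  B6 = {d, e, g, i}
Tree: B1–B2, B1–B3, B1–B4, B3–B5, B4–B6
Every bag has size at most 4, so the width is 4 − 1 = 3 and tw(G) ≤ 3. On the other hand G contains the 4-clique {d, e, f, g}. A clique must lie in a single bag of any decomposition, so no decomposition can have width below 3. The upper and lower bounds meet at 3, so that is the treewidth.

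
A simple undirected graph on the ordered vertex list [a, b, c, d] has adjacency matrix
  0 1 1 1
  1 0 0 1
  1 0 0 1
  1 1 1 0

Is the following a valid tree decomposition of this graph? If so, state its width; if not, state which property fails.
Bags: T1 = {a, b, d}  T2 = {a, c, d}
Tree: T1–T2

Yes; width 2.

Checking the three conditions: (i) the bags cover all of {a, b, c, d}; (ii) for each edge, some bag contains both endpoints; (iii) the bags containing any fixed vertex form a subtree. All hold, so the decomposition is valid with width 3 − 1 = 2.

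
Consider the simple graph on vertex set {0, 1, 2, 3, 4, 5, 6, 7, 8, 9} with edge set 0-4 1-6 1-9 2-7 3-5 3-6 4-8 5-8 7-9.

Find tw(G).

1

A width-1 tree decomposition is:
Bags: B1 = {2, 7}  B2 = {7, 9}  B3 = {1, 9}  B4 = {1, 6}  B5 = {3, 6}  B6 = {3, 5}  B7 = {5, 8}  B8 = {4, 8}  B9 = {0, 4}
Tree: B1–B2, B2–B3, B3–B4, B4–B5, B5–B6, B6–B7, B7–B8, B8–B9
Every bag has size at most 2, so the width is 2 − 1 = 1 and tw(G) ≤ 1. Any graph with an edge has treewidth ≥ 1, and G has the edge 2–7. Hence tw(G) = 1 exactly.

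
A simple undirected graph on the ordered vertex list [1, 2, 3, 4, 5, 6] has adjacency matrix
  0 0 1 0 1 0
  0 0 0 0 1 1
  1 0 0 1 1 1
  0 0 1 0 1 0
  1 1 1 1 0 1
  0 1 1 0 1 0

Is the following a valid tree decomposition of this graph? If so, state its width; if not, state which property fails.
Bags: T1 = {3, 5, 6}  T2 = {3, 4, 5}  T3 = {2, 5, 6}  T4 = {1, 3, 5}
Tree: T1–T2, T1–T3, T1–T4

Every vertex of G appears in some bag (union = {1, 2, 3, 4, 5, 6}); every edge is covered by a bag; and for each vertex v the set of bags containing v is connected in the bag tree. The decomposition is therefore valid. The largest bag has 3 vertices, so the width is 2.

Yes; width 2.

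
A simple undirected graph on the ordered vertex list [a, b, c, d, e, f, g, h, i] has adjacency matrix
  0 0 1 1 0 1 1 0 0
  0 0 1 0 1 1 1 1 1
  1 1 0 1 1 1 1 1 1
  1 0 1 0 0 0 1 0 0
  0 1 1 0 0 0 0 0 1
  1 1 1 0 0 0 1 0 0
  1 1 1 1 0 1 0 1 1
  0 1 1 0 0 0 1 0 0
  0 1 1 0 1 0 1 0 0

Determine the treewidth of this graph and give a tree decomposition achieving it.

Treewidth 3.
One optimal decomposition is:
Bags: B1 = {a, c, f, g}  B2 = {b, c, f, g}  B3 = {a, c, d, g}  B4 = {b, c, g, i}  B5 = {b, c, g, h}  B6 = {b, c, e, i}
Tree: B1–B2, B1–B3, B2–B4, B2–B5, B4–B6

Each bag holds 4 vertices, so the decomposition has width 3, which upper-bounds the treewidth. For the lower bound, the 4 vertices {a, c, d, g} are pairwise adjacent, and any tree decomposition puts a clique entirely inside one bag — forcing width ≥ 3. The upper and lower bounds meet at 3, so that is the treewidth.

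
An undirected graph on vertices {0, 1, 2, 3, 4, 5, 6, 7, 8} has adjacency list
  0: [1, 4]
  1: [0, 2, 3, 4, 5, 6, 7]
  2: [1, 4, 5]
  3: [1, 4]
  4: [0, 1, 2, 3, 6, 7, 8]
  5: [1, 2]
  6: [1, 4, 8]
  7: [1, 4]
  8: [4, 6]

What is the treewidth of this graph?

2

A width-2 tree decomposition is:
Bags: B1 = {1, 2, 4}  B2 = {1, 4, 6}  B3 = {1, 3, 4}  B4 = {1, 4, 7}  B5 = {0, 1, 4}  B6 = {4, 6, 8}  B7 = {1, 2, 5}
Tree: B1–B2, B1–B3, B1–B4, B4–B5, B2–B6, B1–B7
The largest bag has 3 vertices, giving width 2; this decomposition certifies tw(G) ≤ 2. Conversely, {4, 6, 8} is a clique of size 3, and the vertices of any clique must share a bag in every tree decomposition; so some bag has ≥ 3 vertices and tw(G) ≥ 2. The upper and lower bounds meet at 2, so that is the treewidth.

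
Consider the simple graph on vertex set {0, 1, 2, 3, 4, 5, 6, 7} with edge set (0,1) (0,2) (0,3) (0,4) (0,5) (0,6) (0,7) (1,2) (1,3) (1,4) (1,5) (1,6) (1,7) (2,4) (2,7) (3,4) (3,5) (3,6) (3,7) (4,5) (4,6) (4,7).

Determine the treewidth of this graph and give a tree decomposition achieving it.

Treewidth 4.
Bags: B1 = {0, 1, 3, 4, 7}  B2 = {0, 1, 2, 4, 7}  B3 = {0, 1, 3, 4, 6}  B4 = {0, 1, 3, 4, 5}
Tree: B1–B2, B1–B3, B1–B4

Every bag has size at most 5, so the width is 5 − 1 = 4 and tw(G) ≤ 4. On the other hand G contains the 5-clique {0, 1, 2, 4, 7}. A clique must lie in a single bag of any decomposition, so no decomposition can have width below 4. Therefore the treewidth is 4.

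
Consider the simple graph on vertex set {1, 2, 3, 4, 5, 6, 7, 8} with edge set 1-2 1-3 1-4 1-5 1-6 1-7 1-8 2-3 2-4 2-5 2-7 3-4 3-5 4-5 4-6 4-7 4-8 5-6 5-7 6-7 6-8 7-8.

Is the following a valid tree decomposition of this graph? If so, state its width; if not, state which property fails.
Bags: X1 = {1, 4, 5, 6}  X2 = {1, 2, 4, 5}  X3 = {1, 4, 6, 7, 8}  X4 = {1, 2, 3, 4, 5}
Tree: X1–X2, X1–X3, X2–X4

A tree decomposition must satisfy three properties: every vertex lies in some bag; for every edge, both endpoints lie together in some bag; and for every vertex, the bags containing it form a connected subtree. Here edge (7,5) lies in no bag, so the decomposition is invalid.

No — edge (7,5) lies in no bag.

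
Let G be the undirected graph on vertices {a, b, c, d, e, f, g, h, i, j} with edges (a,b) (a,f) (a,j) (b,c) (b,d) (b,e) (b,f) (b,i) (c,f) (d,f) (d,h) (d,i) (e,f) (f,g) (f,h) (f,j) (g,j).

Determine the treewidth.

2

A width-2 tree decomposition is:
Bags: B1 = {b, e, f}  B2 = {a, b, f}  B3 = {b, d, f}  B4 = {b, c, f}  B5 = {b, d, i}  B6 = {a, f, j}  B7 = {f, g, j}  B8 = {d, f, h}
Tree: B1–B2, B1–B3, B2–B4, B3–B5, B2–B6, B6–B7, B3–B8
The largest bag has 3 vertices, giving width 2; this decomposition certifies tw(G) ≤ 2. On the other hand G contains the 3-clique {f, g, j}. A clique must lie in a single bag of any decomposition, so no decomposition can have width below 2. The upper and lower bounds meet at 2, so that is the treewidth.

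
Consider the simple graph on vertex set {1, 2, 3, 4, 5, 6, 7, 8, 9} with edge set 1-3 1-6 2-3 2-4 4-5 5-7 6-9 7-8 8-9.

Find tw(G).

2

A width-2 tree decomposition is:
Bags: B1 = {7, 8, 9}  B2 = {6, 7, 9}  B3 = {1, 6, 7}  B4 = {1, 3, 7}  B5 = {2, 3, 7}  B6 = {2, 4, 7}  B7 = {4, 5, 7}
Tree: B1–B2, B2–B3, B3–B4, B4–B5, B5–B6, B6–B7
Every bag has size at most 3, so the width is 3 − 1 = 2 and tw(G) ≤ 2. Since 7–8–9–6–1–3–2–4–5–7 is a cycle in G, G is not acyclic. Forests are exactly the graphs of treewidth ≤ 1, so tw(G) ≥ 2. The upper and lower bounds meet at 2, so that is the treewidth.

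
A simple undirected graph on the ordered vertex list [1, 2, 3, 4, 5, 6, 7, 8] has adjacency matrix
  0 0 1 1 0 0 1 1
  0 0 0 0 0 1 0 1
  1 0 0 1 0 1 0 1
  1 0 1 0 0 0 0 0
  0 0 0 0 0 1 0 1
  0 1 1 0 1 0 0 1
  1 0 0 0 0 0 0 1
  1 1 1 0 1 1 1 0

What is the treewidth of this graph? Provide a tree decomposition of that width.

Each bag holds 3 vertices, so the decomposition has width 2, which upper-bounds the treewidth. On the other hand G contains the 3-clique {1, 3, 8}. A clique must lie in a single bag of any decomposition, so no decomposition can have width below 2. The upper and lower bounds meet at 2, so that is the treewidth.

Treewidth 2.
One such decomposition:
Bags: B1 = {1, 3, 8}  B2 = {3, 6, 8}  B3 = {1, 7, 8}  B4 = {2, 6, 8}  B5 = {5, 6, 8}  B6 = {1, 3, 4}
Tree: B1–B2, B1–B3, B2–B4, B2–B5, B1–B6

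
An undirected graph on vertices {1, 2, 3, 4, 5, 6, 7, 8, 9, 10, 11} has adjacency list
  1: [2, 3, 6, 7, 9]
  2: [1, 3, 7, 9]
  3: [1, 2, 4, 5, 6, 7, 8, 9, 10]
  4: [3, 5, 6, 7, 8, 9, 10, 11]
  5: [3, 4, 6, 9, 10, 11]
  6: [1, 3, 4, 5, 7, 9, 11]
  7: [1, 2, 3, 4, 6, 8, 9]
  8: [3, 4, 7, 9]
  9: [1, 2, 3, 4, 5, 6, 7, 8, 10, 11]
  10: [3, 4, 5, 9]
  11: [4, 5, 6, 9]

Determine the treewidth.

A width-4 tree decomposition is:
Bags: B1 = {3, 4, 5, 6, 9}  B2 = {3, 4, 6, 7, 9}  B3 = {4, 5, 6, 9, 11}  B4 = {1, 3, 6, 7, 9}  B5 = {1, 2, 3, 7, 9}  B6 = {3, 4, 7, 8, 9}  B7 = {3, 4, 5, 9, 10}
Tree: B1–B2, B1–B3, B2–B4, B4–B5, B2–B6, B1–B7
Every bag has size at most 5, so the width is 5 − 1 = 4 and tw(G) ≤ 4. Conversely, {4, 5, 6, 9, 11} is a clique of size 5, and the vertices of any clique must share a bag in every tree decomposition; so some bag has ≥ 5 vertices and tw(G) ≥ 4. Therefore the treewidth is 4.

4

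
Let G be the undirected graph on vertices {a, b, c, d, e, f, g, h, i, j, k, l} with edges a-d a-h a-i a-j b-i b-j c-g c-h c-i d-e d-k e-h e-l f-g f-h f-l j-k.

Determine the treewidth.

A width-3 tree decomposition is:
Bags: B1 = {c, f, g, l}  B2 = {c, f, h, l}  B3 = {c, e, h, l}  B4 = {c, e, h, i}  B5 = {a, e, h, i}  B6 = {a, d, e, i}  B7 = {a, b, d, i}  B8 = {a, b, d, j}  B9 = {b, d, j, k}
Tree: B1–B2, B2–B3, B3–B4, B4–B5, B5–B6, B6–B7, B7–B8, B8–B9
Every bag has size at most 4, so the width is 4 − 1 = 3 and tw(G) ≤ 3. For the lower bound: the 4 vertex sets {f,g,l}, {c}, {h}, {a,d,e,i} are disjoint, each induces a connected subgraph, and every pair is joined by at least one edge of G. Contracting each set to a single vertex therefore yields K_{4} as a minor, and since treewidth is minor-monotone, tw(G) ≥ tw(K_{4}) = 3. Hence tw(G) = 3 exactly.

3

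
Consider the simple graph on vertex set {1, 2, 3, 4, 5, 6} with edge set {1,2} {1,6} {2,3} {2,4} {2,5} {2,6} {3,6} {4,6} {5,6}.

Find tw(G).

2

A width-2 tree decomposition is:
Bags: B1 = {2, 3, 6}  B2 = {2, 4, 6}  B3 = {1, 2, 6}  B4 = {2, 5, 6}
Tree: B1–B2, B1–B3, B1–B4
The largest bag has 3 vertices, giving width 2; this decomposition certifies tw(G) ≤ 2. On the other hand G contains the 3-clique {1, 2, 6}. A clique must lie in a single bag of any decomposition, so no decomposition can have width below 2. Combining the bounds, tw(G) = 2.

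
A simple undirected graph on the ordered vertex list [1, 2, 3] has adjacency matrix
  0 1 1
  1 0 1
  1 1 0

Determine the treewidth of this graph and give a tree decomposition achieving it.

Treewidth 2.
One optimal decomposition is:
Bags: B1 = {1, 2, 3}
Tree: (single bag)

A single bag containing all 3 vertices is trivially a valid decomposition of width 2. On the other hand G contains the 3-clique {1, 2, 3}. A clique must lie in a single bag of any decomposition, so no decomposition can have width below 2. Therefore the treewidth is 2.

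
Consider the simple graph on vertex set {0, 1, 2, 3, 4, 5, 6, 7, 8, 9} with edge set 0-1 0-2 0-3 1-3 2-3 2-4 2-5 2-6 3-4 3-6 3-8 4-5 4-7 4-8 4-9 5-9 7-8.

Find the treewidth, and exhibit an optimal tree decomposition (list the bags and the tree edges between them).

Treewidth 2.
Bags: B1 = {2, 3, 4}  B2 = {3, 4, 8}  B3 = {0, 2, 3}  B4 = {2, 3, 6}  B5 = {2, 4, 5}  B6 = {0, 1, 3}  B7 = {4, 5, 9}  B8 = {4, 7, 8}
Tree: B1–B2, B1–B3, B3–B4, B1–B5, B3–B6, B5–B7, B2–B8

The largest bag has 3 vertices, giving width 2; this decomposition certifies tw(G) ≤ 2. Conversely, {4, 5, 9} is a clique of size 3, and the vertices of any clique must share a bag in every tree decomposition; so some bag has ≥ 3 vertices and tw(G) ≥ 2. Combining the bounds, tw(G) = 2.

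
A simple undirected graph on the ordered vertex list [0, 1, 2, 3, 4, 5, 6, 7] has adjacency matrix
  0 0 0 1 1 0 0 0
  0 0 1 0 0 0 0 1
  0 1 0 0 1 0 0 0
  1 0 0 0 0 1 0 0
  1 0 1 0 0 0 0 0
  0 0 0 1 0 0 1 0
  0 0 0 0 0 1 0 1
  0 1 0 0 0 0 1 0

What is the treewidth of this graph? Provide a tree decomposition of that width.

Treewidth 2.
One such decomposition:
Bags: B1 = {1, 6, 7}  B2 = {1, 2, 6}  B3 = {2, 4, 6}  B4 = {0, 4, 6}  B5 = {0, 3, 6}  B6 = {3, 5, 6}
Tree: B1–B2, B2–B3, B3–B4, B4–B5, B5–B6

Each bag holds 3 vertices, so the decomposition has width 2, which upper-bounds the treewidth. The edges 6–7–1–2–4–0–3–5–6 form a cycle, so G is not a tree and its treewidth is at least 2. Therefore the treewidth is 2.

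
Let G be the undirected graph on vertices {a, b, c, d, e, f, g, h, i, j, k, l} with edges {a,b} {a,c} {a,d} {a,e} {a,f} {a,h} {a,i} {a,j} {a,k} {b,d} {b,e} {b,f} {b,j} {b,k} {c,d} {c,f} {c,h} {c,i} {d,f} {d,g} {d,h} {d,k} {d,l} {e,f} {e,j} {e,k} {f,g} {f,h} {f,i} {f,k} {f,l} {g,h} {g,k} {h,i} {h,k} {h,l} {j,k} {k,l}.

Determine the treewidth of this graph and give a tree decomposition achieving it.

Each bag holds 5 vertices, so the decomposition has width 4, which upper-bounds the treewidth. Conversely, {a, b, e, j, k} is a clique of size 5, and the vertices of any clique must share a bag in every tree decomposition; so some bag has ≥ 5 vertices and tw(G) ≥ 4. The upper and lower bounds meet at 4, so that is the treewidth.

Treewidth 4.
One such decomposition:
Bags: B1 = {d, f, h, k, l}  B2 = {a, d, f, h, k}  B3 = {a, b, d, f, k}  B4 = {a, c, d, f, h}  B5 = {d, f, g, h, k}  B6 = {a, b, e, f, k}  B7 = {a, c, f, h, i}  B8 = {a, b, e, j, k}
Tree: B1–B2, B2–B3, B2–B4, B1–B5, B3–B6, B4–B7, B6–B8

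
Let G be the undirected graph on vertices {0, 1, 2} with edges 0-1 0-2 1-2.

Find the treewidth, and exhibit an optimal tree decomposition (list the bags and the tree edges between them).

A single bag containing all 3 vertices is trivially a valid decomposition of width 2. Conversely, {0, 1, 2} is a clique of size 3, and the vertices of any clique must share a bag in every tree decomposition; so some bag has ≥ 3 vertices and tw(G) ≥ 2. Hence tw(G) = 2 exactly.

Treewidth 2.
One optimal decomposition is:
Bags: B1 = {0, 1, 2}
Tree: (single bag)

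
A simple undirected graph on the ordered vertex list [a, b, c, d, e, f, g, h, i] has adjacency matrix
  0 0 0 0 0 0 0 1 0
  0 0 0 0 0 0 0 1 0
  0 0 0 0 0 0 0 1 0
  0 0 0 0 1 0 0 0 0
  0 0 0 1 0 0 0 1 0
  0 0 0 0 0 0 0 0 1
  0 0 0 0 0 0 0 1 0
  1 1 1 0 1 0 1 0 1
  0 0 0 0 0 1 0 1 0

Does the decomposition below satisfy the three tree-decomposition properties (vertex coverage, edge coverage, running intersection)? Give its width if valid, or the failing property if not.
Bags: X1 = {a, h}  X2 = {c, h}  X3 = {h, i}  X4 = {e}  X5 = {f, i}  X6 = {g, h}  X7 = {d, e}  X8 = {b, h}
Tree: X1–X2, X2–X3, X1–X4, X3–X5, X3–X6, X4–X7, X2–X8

No — edge (h,e) lies in no bag.

A tree decomposition must satisfy three properties: every vertex lies in some bag; for every edge, both endpoints lie together in some bag; and for every vertex, the bags containing it form a connected subtree. Here edge (h,e) lies in no bag, so the decomposition is invalid.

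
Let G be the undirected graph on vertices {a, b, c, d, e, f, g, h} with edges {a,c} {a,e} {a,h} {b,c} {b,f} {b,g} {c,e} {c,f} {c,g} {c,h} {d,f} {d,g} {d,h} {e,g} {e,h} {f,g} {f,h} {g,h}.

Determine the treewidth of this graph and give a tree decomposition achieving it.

The largest bag has 4 vertices, giving width 3; this decomposition certifies tw(G) ≤ 3. On the other hand G contains the 4-clique {c, e, g, h}. A clique must lie in a single bag of any decomposition, so no decomposition can have width below 3. Combining the bounds, tw(G) = 3.

Treewidth 3.
One optimal decomposition is:
Bags: B1 = {c, e, g, h}  B2 = {c, f, g, h}  B3 = {b, c, f, g}  B4 = {d, f, g, h}  B5 = {a, c, e, h}
Tree: B1–B2, B2–B3, B2–B4, B1–B5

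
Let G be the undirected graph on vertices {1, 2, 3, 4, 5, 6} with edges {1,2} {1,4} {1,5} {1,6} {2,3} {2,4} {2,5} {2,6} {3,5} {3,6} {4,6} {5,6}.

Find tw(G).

A width-3 tree decomposition is:
Bags: B1 = {1, 2, 4, 6}  B2 = {1, 2, 5, 6}  B3 = {2, 3, 5, 6}
Tree: B1–B2, B2–B3
Every bag has size at most 4, so the width is 4 − 1 = 3 and tw(G) ≤ 3. Conversely, {1, 2, 4, 6} is a clique of size 4, and the vertices of any clique must share a bag in every tree decomposition; so some bag has ≥ 4 vertices and tw(G) ≥ 3. Therefore the treewidth is 3.

3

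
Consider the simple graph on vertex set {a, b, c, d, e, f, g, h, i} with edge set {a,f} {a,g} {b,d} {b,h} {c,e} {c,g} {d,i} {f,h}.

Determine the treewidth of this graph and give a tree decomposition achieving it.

Treewidth 1.
Bags: B1 = {d, i}  B2 = {b, d}  B3 = {b, h}  B4 = {f, h}  B5 = {a, f}  B6 = {a, g}  B7 = {c, g}  B8 = {c, e}
Tree: B1–B2, B2–B3, B3–B4, B4–B5, B5–B6, B6–B7, B7–B8

Every bag has size at most 2, so the width is 2 − 1 = 1 and tw(G) ≤ 1. Any graph with an edge has treewidth ≥ 1, and G has the edge i–d. Therefore the treewidth is 1.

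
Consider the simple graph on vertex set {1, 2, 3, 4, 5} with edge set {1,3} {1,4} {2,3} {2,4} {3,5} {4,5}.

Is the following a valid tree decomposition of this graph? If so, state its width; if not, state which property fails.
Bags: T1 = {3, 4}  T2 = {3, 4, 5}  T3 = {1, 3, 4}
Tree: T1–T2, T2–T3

No — vertex 2 appears in no bag.

A tree decomposition must satisfy three properties: every vertex lies in some bag; for every edge, both endpoints lie together in some bag; and for every vertex, the bags containing it form a connected subtree. Here vertex 2 appears in no bag, so the decomposition is invalid.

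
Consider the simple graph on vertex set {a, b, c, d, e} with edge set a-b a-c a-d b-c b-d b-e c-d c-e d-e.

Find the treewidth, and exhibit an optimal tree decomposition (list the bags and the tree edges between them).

Every bag has size at most 4, so the width is 4 − 1 = 3 and tw(G) ≤ 3. On the other hand G contains the 4-clique {b, c, d, e}. A clique must lie in a single bag of any decomposition, so no decomposition can have width below 3. Combining the bounds, tw(G) = 3.

Treewidth 3.
One such decomposition:
Bags: B1 = {b, c, d, e}  B2 = {a, b, c, d}
Tree: B1–B2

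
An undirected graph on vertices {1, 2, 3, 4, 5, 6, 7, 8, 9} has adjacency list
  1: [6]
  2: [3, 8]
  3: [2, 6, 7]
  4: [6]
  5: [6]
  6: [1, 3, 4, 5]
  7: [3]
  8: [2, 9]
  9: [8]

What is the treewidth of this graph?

A width-1 tree decomposition is:
Bags: B1 = {5, 6}  B2 = {3, 6}  B3 = {2, 3}  B4 = {2, 8}  B5 = {1, 6}  B6 = {4, 6}  B7 = {8, 9}  B8 = {3, 7}
Tree: B1–B2, B2–B3, B3–B4, B1–B5, B1–B6, B4–B7, B2–B8
Every bag has size at most 2, so the width is 2 − 1 = 1 and tw(G) ≤ 1. G has an edge, so its treewidth is at least 1. Therefore the treewidth is 1.

1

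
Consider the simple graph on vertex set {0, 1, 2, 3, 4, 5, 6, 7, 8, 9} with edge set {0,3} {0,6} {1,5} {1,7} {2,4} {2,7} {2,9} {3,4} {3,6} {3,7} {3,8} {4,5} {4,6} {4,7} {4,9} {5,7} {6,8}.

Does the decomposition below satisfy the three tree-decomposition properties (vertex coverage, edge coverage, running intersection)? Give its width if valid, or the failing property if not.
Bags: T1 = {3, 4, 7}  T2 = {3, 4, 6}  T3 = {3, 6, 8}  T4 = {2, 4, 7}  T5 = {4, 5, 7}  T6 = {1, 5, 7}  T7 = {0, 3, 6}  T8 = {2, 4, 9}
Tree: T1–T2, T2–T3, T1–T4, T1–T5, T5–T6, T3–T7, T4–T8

Vertex coverage: the bags together contain {0, 1, 2, 3, 4, 5, 6, 7, 8, 9}, the full vertex set. Edge coverage: each edge of G has both endpoints in at least one bag. Running intersection: for every vertex, the bags containing it form a connected subtree. All three properties hold, so this is a valid tree decomposition of width max|bag| − 1 = 2, and hence tw(G) ≤ 2.

Yes; width 2.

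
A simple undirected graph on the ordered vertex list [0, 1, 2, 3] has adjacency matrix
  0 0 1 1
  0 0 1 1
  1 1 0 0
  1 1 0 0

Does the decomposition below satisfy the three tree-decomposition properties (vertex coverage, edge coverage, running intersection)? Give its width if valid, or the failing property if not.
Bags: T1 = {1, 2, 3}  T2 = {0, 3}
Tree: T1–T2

A tree decomposition must satisfy three properties: every vertex lies in some bag; for every edge, both endpoints lie together in some bag; and for every vertex, the bags containing it form a connected subtree. Here edge (2,0) lies in no bag, so the decomposition is invalid.

No — edge (2,0) lies in no bag.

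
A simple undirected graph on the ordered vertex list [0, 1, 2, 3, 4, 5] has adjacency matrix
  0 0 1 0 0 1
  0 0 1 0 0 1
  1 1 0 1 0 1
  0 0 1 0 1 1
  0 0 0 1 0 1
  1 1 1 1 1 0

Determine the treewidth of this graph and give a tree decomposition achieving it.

Treewidth 2.
Bags: B1 = {3, 4, 5}  B2 = {2, 3, 5}  B3 = {0, 2, 5}  B4 = {1, 2, 5}
Tree: B1–B2, B2–B3, B3–B4

Every bag has size at most 3, so the width is 3 − 1 = 2 and tw(G) ≤ 2. For the lower bound, the 3 vertices {0, 2, 5} are pairwise adjacent, and any tree decomposition puts a clique entirely inside one bag — forcing width ≥ 2. The upper and lower bounds meet at 2, so that is the treewidth.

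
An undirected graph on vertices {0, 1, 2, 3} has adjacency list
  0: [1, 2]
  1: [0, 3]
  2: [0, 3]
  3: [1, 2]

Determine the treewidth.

A width-2 tree decomposition is:
Bags: B1 = {1, 2, 3}  B2 = {0, 1, 2}
Tree: B1–B2
The largest bag has 3 vertices, giving width 2; this decomposition certifies tw(G) ≤ 2. Since 2–3–1–0–2 is a cycle in G, G is not acyclic. Forests are exactly the graphs of treewidth ≤ 1, so tw(G) ≥ 2. The upper and lower bounds meet at 2, so that is the treewidth.

2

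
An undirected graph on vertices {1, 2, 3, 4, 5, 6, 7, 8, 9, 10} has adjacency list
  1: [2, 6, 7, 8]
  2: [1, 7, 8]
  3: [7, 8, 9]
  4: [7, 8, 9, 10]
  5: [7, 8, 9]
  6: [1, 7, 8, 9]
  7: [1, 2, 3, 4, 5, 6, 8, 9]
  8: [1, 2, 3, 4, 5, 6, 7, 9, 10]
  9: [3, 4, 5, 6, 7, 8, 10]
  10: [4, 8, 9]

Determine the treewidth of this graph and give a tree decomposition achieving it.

Treewidth 3.
Bags: B1 = {6, 7, 8, 9}  B2 = {4, 7, 8, 9}  B3 = {3, 7, 8, 9}  B4 = {1, 6, 7, 8}  B5 = {4, 8, 9, 10}  B6 = {1, 2, 7, 8}  B7 = {5, 7, 8, 9}
Tree: B1–B2, B1–B3, B1–B4, B2–B5, B4–B6, B2–B7

The largest bag has 4 vertices, giving width 3; this decomposition certifies tw(G) ≤ 3. For the lower bound, the 4 vertices {4, 8, 9, 10} are pairwise adjacent, and any tree decomposition puts a clique entirely inside one bag — forcing width ≥ 3. Hence tw(G) = 3 exactly.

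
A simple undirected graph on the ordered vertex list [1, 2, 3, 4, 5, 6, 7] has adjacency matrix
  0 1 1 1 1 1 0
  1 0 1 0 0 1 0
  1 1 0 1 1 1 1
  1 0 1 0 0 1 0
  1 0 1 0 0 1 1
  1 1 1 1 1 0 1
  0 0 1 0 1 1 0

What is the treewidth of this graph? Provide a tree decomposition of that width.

Treewidth 3.
One optimal decomposition is:
Bags: B1 = {1, 3, 5, 6}  B2 = {1, 2, 3, 6}  B3 = {3, 5, 6, 7}  B4 = {1, 3, 4, 6}
Tree: B1–B2, B1–B3, B1–B4

Each bag holds 4 vertices, so the decomposition has width 3, which upper-bounds the treewidth. Conversely, {1, 2, 3, 6} is a clique of size 4, and the vertices of any clique must share a bag in every tree decomposition; so some bag has ≥ 4 vertices and tw(G) ≥ 3. Therefore the treewidth is 3.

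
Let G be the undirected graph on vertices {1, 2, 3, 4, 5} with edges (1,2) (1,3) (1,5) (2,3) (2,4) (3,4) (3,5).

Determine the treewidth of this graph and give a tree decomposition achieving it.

Treewidth 2.
One such decomposition:
Bags: B1 = {2, 3, 4}  B2 = {1, 2, 3}  B3 = {1, 3, 5}
Tree: B1–B2, B2–B3

Each bag holds 3 vertices, so the decomposition has width 2, which upper-bounds the treewidth. Conversely, {1, 2, 3} is a clique of size 3, and the vertices of any clique must share a bag in every tree decomposition; so some bag has ≥ 3 vertices and tw(G) ≥ 2. Combining the bounds, tw(G) = 2.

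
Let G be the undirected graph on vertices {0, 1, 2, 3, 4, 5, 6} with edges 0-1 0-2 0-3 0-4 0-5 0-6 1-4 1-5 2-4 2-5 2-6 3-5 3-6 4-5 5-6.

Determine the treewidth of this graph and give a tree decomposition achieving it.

Treewidth 3.
One optimal decomposition is:
Bags: B1 = {0, 2, 4, 5}  B2 = {0, 2, 5, 6}  B3 = {0, 1, 4, 5}  B4 = {0, 3, 5, 6}
Tree: B1–B2, B1–B3, B2–B4

Every bag has size at most 4, so the width is 4 − 1 = 3 and tw(G) ≤ 3. Conversely, {0, 1, 4, 5} is a clique of size 4, and the vertices of any clique must share a bag in every tree decomposition; so some bag has ≥ 4 vertices and tw(G) ≥ 3. The upper and lower bounds meet at 3, so that is the treewidth.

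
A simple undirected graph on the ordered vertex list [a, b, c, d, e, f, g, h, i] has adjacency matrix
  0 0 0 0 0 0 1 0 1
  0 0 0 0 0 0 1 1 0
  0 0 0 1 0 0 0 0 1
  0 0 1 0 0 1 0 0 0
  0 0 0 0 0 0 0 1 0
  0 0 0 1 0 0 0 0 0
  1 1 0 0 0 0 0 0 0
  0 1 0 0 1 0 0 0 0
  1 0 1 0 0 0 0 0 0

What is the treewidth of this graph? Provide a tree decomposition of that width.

The largest bag has 2 vertices, giving width 1; this decomposition certifies tw(G) ≤ 1. Since G has at least one edge (e.g. e–h), it is not an edgeless graph, so tw(G) ≥ 1. Therefore the treewidth is 1.

Treewidth 1.
One such decomposition:
Bags: B1 = {e, h}  B2 = {b, h}  B3 = {b, g}  B4 = {a, g}  B5 = {a, i}  B6 = {c, i}  B7 = {c, d}  B8 = {d, f}
Tree: B1–B2, B2–B3, B3–B4, B4–B5, B5–B6, B6–B7, B7–B8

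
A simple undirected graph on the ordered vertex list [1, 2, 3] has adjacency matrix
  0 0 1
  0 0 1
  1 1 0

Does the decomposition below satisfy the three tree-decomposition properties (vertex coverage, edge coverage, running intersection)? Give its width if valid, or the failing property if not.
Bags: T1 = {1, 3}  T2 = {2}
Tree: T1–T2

A tree decomposition must satisfy three properties: every vertex lies in some bag; for every edge, both endpoints lie together in some bag; and for every vertex, the bags containing it form a connected subtree. Here edge (3,2) lies in no bag, so the decomposition is invalid.

No — edge (3,2) lies in no bag.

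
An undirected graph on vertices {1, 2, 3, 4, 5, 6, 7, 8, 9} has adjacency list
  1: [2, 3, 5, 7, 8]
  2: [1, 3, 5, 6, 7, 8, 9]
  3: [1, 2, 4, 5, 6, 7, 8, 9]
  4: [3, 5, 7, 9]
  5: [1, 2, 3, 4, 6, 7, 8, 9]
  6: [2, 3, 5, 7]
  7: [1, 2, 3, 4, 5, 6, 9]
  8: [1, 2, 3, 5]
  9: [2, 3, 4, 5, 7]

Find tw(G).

4

A width-4 tree decomposition is:
Bags: B1 = {1, 2, 3, 5, 7}  B2 = {2, 3, 5, 7, 9}  B3 = {1, 2, 3, 5, 8}  B4 = {2, 3, 5, 6, 7}  B5 = {3, 4, 5, 7, 9}
Tree: B1–B2, B1–B3, B1–B4, B2–B5
Every bag has size at most 5, so the width is 5 − 1 = 4 and tw(G) ≤ 4. On the other hand G contains the 5-clique {1, 2, 3, 5, 8}. A clique must lie in a single bag of any decomposition, so no decomposition can have width below 4. The upper and lower bounds meet at 4, so that is the treewidth.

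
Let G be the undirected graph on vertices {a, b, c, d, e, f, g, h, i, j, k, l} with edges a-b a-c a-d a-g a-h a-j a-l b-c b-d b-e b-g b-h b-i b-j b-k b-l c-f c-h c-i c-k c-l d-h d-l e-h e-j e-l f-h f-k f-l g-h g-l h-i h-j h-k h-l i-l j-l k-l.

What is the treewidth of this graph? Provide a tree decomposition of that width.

Treewidth 4.
Bags: B1 = {a, b, h, j, l}  B2 = {a, b, c, h, l}  B3 = {b, e, h, j, l}  B4 = {b, c, h, i, l}  B5 = {b, c, h, k, l}  B6 = {a, b, g, h, l}  B7 = {c, f, h, k, l}  B8 = {a, b, d, h, l}
Tree: B1–B2, B1–B3, B2–B4, B2–B5, B2–B6, B5–B7, B1–B8

Every bag has size at most 5, so the width is 5 − 1 = 4 and tw(G) ≤ 4. On the other hand G contains the 5-clique {c, f, h, k, l}. A clique must lie in a single bag of any decomposition, so no decomposition can have width below 4. The upper and lower bounds meet at 4, so that is the treewidth.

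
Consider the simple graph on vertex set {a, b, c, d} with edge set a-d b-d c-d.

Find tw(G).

A width-1 tree decomposition is:
Bags: B1 = {b, d}  B2 = {a, d}  B3 = {c, d}
Tree: B1–B2, B1–B3
Every bag has size at most 2, so the width is 2 − 1 = 1 and tw(G) ≤ 1. G has an edge, so its treewidth is at least 1. Combining the bounds, tw(G) = 1.

1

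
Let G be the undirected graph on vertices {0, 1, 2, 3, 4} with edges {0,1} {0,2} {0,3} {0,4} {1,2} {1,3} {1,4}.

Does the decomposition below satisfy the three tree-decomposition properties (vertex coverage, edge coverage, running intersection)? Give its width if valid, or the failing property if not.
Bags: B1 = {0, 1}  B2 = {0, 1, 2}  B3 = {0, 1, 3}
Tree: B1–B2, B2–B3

A tree decomposition must satisfy three properties: every vertex lies in some bag; for every edge, both endpoints lie together in some bag; and for every vertex, the bags containing it form a connected subtree. Here vertex 4 appears in no bag, so the decomposition is invalid.

No — vertex 4 appears in no bag.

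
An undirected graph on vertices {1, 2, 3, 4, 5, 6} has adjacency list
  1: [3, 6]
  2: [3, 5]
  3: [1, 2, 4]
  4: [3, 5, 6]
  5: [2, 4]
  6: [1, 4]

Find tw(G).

A width-2 tree decomposition is:
Bags: B1 = {2, 3, 5}  B2 = {3, 4, 5}  B3 = {1, 3, 4}  B4 = {1, 4, 6}
Tree: B1–B2, B2–B3, B3–B4
Each bag holds 3 vertices, so the decomposition has width 2, which upper-bounds the treewidth. The edges 2–5–4–3–2 form a cycle, so G is not a tree and its treewidth is at least 2. Combining the bounds, tw(G) = 2.

2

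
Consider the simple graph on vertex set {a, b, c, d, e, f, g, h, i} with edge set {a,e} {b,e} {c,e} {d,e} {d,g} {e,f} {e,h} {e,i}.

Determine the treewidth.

1

A width-1 tree decomposition is:
Bags: B1 = {c, e}  B2 = {a, e}  B3 = {e, h}  B4 = {d, e}  B5 = {e, f}  B6 = {b, e}  B7 = {d, g}  B8 = {e, i}
Tree: B1–B2, B1–B3, B3–B4, B3–B5, B3–B6, B4–B7, B1–B8
The largest bag has 2 vertices, giving width 1; this decomposition certifies tw(G) ≤ 1. Since G has at least one edge (e.g. c–e), it is not an edgeless graph, so tw(G) ≥ 1. Combining the bounds, tw(G) = 1.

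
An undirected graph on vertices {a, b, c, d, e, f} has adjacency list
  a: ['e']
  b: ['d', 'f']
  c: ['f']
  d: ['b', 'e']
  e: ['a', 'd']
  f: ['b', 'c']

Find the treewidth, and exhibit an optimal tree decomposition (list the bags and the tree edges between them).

Every bag has size at most 2, so the width is 2 − 1 = 1 and tw(G) ≤ 1. Since G has at least one edge (e.g. a–e), it is not an edgeless graph, so tw(G) ≥ 1. Hence tw(G) = 1 exactly.

Treewidth 1.
Bags: B1 = {a, e}  B2 = {d, e}  B3 = {b, d}  B4 = {b, f}  B5 = {c, f}
Tree: B1–B2, B2–B3, B3–B4, B4–B5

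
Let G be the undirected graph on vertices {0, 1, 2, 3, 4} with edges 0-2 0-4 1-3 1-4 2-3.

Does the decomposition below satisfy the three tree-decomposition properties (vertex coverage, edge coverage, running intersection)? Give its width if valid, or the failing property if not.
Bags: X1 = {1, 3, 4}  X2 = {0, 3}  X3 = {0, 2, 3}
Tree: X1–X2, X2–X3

No — edge (4,0) lies in no bag.

A tree decomposition must satisfy three properties: every vertex lies in some bag; for every edge, both endpoints lie together in some bag; and for every vertex, the bags containing it form a connected subtree. Here edge (4,0) lies in no bag, so the decomposition is invalid.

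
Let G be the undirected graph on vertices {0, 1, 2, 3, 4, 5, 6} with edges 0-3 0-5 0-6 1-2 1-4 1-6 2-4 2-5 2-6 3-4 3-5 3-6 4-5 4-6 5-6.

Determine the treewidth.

3

A width-3 tree decomposition is:
Bags: B1 = {0, 3, 5, 6}  B2 = {3, 4, 5, 6}  B3 = {2, 4, 5, 6}  B4 = {1, 2, 4, 6}
Tree: B1–B2, B2–B3, B3–B4
Every bag has size at most 4, so the width is 4 − 1 = 3 and tw(G) ≤ 3. On the other hand G contains the 4-clique {0, 3, 5, 6}. A clique must lie in a single bag of any decomposition, so no decomposition can have width below 3. Therefore the treewidth is 3.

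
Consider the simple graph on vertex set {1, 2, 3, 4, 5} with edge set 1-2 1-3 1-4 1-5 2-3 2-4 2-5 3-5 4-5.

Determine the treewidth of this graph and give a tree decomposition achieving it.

The largest bag has 4 vertices, giving width 3; this decomposition certifies tw(G) ≤ 3. Conversely, {1, 2, 3, 5} is a clique of size 4, and the vertices of any clique must share a bag in every tree decomposition; so some bag has ≥ 4 vertices and tw(G) ≥ 3. Combining the bounds, tw(G) = 3.

Treewidth 3.
Bags: B1 = {1, 2, 4, 5}  B2 = {1, 2, 3, 5}
Tree: B1–B2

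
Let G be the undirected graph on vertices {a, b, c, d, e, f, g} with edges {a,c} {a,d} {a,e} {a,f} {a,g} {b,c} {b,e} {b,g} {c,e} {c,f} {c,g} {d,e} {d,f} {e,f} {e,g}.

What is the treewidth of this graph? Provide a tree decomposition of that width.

Treewidth 3.
One optimal decomposition is:
Bags: B1 = {a, c, e, g}  B2 = {a, c, e, f}  B3 = {b, c, e, g}  B4 = {a, d, e, f}
Tree: B1–B2, B1–B3, B2–B4

Each bag holds 4 vertices, so the decomposition has width 3, which upper-bounds the treewidth. On the other hand G contains the 4-clique {a, d, e, f}. A clique must lie in a single bag of any decomposition, so no decomposition can have width below 3. The upper and lower bounds meet at 3, so that is the treewidth.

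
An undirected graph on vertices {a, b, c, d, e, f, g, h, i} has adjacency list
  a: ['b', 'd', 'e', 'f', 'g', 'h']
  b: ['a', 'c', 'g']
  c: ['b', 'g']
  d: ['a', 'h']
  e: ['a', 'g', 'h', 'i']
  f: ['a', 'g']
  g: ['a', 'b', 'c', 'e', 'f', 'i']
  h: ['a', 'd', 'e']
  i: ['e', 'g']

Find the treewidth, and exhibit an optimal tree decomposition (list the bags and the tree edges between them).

Treewidth 2.
One optimal decomposition is:
Bags: B1 = {a, b, g}  B2 = {b, c, g}  B3 = {a, e, g}  B4 = {a, e, h}  B5 = {a, f, g}  B6 = {a, d, h}  B7 = {e, g, i}
Tree: B1–B2, B1–B3, B3–B4, B3–B5, B4–B6, B3–B7

Each bag holds 3 vertices, so the decomposition has width 2, which upper-bounds the treewidth. On the other hand G contains the 3-clique {a, d, h}. A clique must lie in a single bag of any decomposition, so no decomposition can have width below 2. The upper and lower bounds meet at 2, so that is the treewidth.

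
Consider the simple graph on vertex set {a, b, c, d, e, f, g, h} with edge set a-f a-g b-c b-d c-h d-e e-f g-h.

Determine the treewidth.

2

A width-2 tree decomposition is:
Bags: B1 = {c, g, h}  B2 = {a, c, g}  B3 = {a, c, f}  B4 = {c, e, f}  B5 = {c, d, e}  B6 = {b, c, d}
Tree: B1–B2, B2–B3, B3–B4, B4–B5, B5–B6
Every bag has size at most 3, so the width is 3 − 1 = 2 and tw(G) ≤ 2. The edges c–h–g–a–f–e–d–b–c form a cycle, so G is not a tree and its treewidth is at least 2. The upper and lower bounds meet at 2, so that is the treewidth.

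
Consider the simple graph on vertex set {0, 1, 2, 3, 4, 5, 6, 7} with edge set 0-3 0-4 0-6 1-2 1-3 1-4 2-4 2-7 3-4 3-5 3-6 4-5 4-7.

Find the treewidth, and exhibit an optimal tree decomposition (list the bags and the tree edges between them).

Treewidth 2.
Bags: B1 = {1, 3, 4}  B2 = {0, 3, 4}  B3 = {3, 4, 5}  B4 = {1, 2, 4}  B5 = {0, 3, 6}  B6 = {2, 4, 7}
Tree: B1–B2, B1–B3, B1–B4, B2–B5, B4–B6

Each bag holds 3 vertices, so the decomposition has width 2, which upper-bounds the treewidth. For the lower bound, the 3 vertices {1, 2, 4} are pairwise adjacent, and any tree decomposition puts a clique entirely inside one bag — forcing width ≥ 2. Hence tw(G) = 2 exactly.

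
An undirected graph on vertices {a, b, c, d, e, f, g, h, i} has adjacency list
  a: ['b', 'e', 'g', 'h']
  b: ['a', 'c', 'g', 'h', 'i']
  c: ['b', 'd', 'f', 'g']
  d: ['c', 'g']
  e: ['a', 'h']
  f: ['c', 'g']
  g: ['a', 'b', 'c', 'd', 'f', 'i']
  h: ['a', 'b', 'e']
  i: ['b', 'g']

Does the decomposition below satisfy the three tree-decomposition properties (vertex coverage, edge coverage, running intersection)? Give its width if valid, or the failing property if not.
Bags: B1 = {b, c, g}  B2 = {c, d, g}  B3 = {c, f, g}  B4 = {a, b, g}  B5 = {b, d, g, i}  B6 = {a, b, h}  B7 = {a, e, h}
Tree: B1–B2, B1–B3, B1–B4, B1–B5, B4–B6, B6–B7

A tree decomposition must satisfy three properties: every vertex lies in some bag; for every edge, both endpoints lie together in some bag; and for every vertex, the bags containing it form a connected subtree. Here bags containing vertex d are not connected in the tree, so the decomposition is invalid.

No — bags containing vertex d are not connected in the tree.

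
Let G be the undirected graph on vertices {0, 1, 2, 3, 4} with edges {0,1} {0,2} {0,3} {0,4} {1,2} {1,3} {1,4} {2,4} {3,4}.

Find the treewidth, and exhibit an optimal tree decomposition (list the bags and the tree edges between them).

Treewidth 3.
One optimal decomposition is:
Bags: B1 = {0, 1, 2, 4}  B2 = {0, 1, 3, 4}
Tree: B1–B2

The largest bag has 4 vertices, giving width 3; this decomposition certifies tw(G) ≤ 3. On the other hand G contains the 4-clique {0, 1, 2, 4}. A clique must lie in a single bag of any decomposition, so no decomposition can have width below 3. Hence tw(G) = 3 exactly.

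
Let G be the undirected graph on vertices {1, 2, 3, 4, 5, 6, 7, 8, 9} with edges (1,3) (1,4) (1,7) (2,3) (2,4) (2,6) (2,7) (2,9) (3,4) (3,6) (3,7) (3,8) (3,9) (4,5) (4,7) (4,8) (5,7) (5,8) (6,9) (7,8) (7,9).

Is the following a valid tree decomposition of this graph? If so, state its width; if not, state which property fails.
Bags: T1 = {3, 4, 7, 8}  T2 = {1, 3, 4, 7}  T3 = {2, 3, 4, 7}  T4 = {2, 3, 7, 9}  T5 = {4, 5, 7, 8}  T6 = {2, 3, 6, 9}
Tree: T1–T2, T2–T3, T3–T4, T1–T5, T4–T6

Every vertex of G appears in some bag (union = {1, 2, 3, 4, 5, 6, 7, 8, 9}); every edge is covered by a bag; and for each vertex v the set of bags containing v is connected in the bag tree. The decomposition is therefore valid. The largest bag has 4 vertices, so the width is 3.

Yes; width 3.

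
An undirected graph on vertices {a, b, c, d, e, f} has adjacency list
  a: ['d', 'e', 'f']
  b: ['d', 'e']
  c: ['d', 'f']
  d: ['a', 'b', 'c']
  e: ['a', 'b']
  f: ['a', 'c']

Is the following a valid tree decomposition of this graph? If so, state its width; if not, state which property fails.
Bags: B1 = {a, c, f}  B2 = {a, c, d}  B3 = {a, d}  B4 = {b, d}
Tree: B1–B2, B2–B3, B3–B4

No — vertex e appears in no bag.

A tree decomposition must satisfy three properties: every vertex lies in some bag; for every edge, both endpoints lie together in some bag; and for every vertex, the bags containing it form a connected subtree. Here vertex e appears in no bag, so the decomposition is invalid.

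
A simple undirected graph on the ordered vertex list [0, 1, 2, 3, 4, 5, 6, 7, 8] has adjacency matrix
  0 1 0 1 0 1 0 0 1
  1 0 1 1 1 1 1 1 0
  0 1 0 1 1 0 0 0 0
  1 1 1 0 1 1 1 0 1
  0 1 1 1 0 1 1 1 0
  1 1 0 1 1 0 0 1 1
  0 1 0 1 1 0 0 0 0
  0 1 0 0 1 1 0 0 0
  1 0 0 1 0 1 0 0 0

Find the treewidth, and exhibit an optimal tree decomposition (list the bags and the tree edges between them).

Treewidth 3.
Bags: B1 = {1, 3, 4, 5}  B2 = {0, 1, 3, 5}  B3 = {1, 2, 3, 4}  B4 = {1, 3, 4, 6}  B5 = {0, 3, 5, 8}  B6 = {1, 4, 5, 7}
Tree: B1–B2, B1–B3, B1–B4, B2–B5, B1–B6

Each bag holds 4 vertices, so the decomposition has width 3, which upper-bounds the treewidth. Conversely, {0, 3, 5, 8} is a clique of size 4, and the vertices of any clique must share a bag in every tree decomposition; so some bag has ≥ 4 vertices and tw(G) ≥ 3. Combining the bounds, tw(G) = 3.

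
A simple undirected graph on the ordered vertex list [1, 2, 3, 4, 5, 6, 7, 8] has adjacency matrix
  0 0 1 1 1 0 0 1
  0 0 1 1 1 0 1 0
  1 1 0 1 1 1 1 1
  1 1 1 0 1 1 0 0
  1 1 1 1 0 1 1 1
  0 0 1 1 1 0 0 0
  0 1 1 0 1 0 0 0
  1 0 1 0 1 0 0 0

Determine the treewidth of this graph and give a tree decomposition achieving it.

The largest bag has 4 vertices, giving width 3; this decomposition certifies tw(G) ≤ 3. For the lower bound, the 4 vertices {1, 3, 5, 8} are pairwise adjacent, and any tree decomposition puts a clique entirely inside one bag — forcing width ≥ 3. Hence tw(G) = 3 exactly.

Treewidth 3.
Bags: B1 = {2, 3, 4, 5}  B2 = {1, 3, 4, 5}  B3 = {3, 4, 5, 6}  B4 = {1, 3, 5, 8}  B5 = {2, 3, 5, 7}
Tree: B1–B2, B1–B3, B2–B4, B1–B5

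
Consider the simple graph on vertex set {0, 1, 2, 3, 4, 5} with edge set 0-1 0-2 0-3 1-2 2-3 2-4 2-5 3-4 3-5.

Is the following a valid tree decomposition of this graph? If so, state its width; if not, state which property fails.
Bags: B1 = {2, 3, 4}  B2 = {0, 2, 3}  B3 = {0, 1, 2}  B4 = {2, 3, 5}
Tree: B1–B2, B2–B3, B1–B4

Yes; width 2.

Every vertex of G appears in some bag (union = {0, 1, 2, 3, 4, 5}); every edge is covered by a bag; and for each vertex v the set of bags containing v is connected in the bag tree. The decomposition is therefore valid. The largest bag has 3 vertices, so the width is 2.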